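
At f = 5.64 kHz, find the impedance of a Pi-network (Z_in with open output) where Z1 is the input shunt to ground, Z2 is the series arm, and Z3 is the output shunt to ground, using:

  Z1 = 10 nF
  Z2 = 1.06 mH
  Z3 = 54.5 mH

Step 1 — Angular frequency: ω = 2π·f = 2π·5640 = 3.544e+04 rad/s.
Step 2 — Component impedances:
  Z1: Z = 1/(jωC) = -j/(ω·C) = 0 - j2822 Ω
  Z2: Z = jωL = j·3.544e+04·0.00106 = 0 + j37.56 Ω
  Z3: Z = jωL = j·3.544e+04·0.0545 = 0 + j1931 Ω
Step 3 — With open output, the series arm Z2 and the output shunt Z3 appear in series to ground: Z2 + Z3 = 0 + j1969 Ω.
Step 4 — Parallel with input shunt Z1: Z_in = Z1 || (Z2 + Z3) = 0 + j6513 Ω = 6513∠90.0° Ω.

Z = 0 + j6513 Ω = 6513∠90.0° Ω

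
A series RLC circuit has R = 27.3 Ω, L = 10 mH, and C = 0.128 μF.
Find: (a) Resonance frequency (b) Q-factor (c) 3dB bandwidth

Step 1 — Resonance condition Im(Z)=0 gives ω₀ = 1/√(LC).
Step 2 — ω₀ = 1/√(0.01·1.28e-07) = 2.795e+04 rad/s.
Step 3 — f₀ = ω₀/(2π) = 4449 Hz.
Step 4 — Series Q: Q = ω₀L/R = 2.795e+04·0.01/27.3 = 10.24.
Step 5 — 3dB bandwidth: Δω = ω₀/Q = 2730 rad/s; BW = Δω/(2π) = 434.5 Hz.

(a) f₀ = 4449 Hz  (b) Q = 10.24  (c) BW = 434.5 Hz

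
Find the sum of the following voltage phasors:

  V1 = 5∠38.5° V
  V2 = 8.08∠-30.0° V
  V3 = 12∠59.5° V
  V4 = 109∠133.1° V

Step 1 — Convert each phasor to rectangular form:
  V1 = 5·(cos(38.5°) + j·sin(38.5°)) = 3.913 + j3.113 V
  V2 = 8.08·(cos(-30.0°) + j·sin(-30.0°)) = 6.997 - j4.04 V
  V3 = 12·(cos(59.5°) + j·sin(59.5°)) = 6.09 + j10.34 V
  V4 = 109·(cos(133.1°) + j·sin(133.1°)) = -74.48 + j79.59 V
Step 2 — Sum components: V_total = -57.48 + j89 V.
Step 3 — Convert to polar: |V_total| = 105.9 V, ∠V_total = 122.9°.

V_total = 105.9∠122.9° V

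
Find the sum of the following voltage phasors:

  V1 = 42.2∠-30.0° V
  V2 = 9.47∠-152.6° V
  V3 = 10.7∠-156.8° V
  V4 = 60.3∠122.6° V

Step 1 — Convert each phasor to rectangular form:
  V1 = 42.2·(cos(-30.0°) + j·sin(-30.0°)) = 36.55 - j21.1 V
  V2 = 9.47·(cos(-152.6°) + j·sin(-152.6°)) = -8.408 - j4.358 V
  V3 = 10.7·(cos(-156.8°) + j·sin(-156.8°)) = -9.835 - j4.215 V
  V4 = 60.3·(cos(122.6°) + j·sin(122.6°)) = -32.49 + j50.8 V
Step 2 — Sum components: V_total = -14.18 + j21.13 V.
Step 3 — Convert to polar: |V_total| = 25.45 V, ∠V_total = 123.9°.

V_total = 25.45∠123.9° V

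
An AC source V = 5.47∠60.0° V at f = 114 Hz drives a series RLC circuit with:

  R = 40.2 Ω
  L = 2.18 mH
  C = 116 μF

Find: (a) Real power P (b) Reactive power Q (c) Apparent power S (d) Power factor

Step 1 — Angular frequency: ω = 2π·f = 2π·114 = 716.3 rad/s.
Step 2 — Component impedances:
  R: Z = R = 40.2 Ω
  L: Z = jωL = j·716.3·0.00218 = 0 + j1.561 Ω
  C: Z = 1/(jωC) = -j/(ω·C) = 0 - j12.04 Ω
Step 3 — Series combination: Z_total = R + L + C = 40.2 - j10.47 Ω = 41.54∠-14.6° Ω.
Step 4 — Source phasor: V = 5.47∠60.0° V = 2.735 + j4.737 V.
Step 5 — Current: I = V / Z = 0.03496 + j0.1269 A = 0.1317∠74.6° A.
Step 6 — Complex power: S = V·I* = 0.697 - j0.1816 VA.
Step 7 — Real power: P = Re(S) = 0.697 W.
Step 8 — Reactive power: Q = Im(S) = -0.1816 VAR.
Step 9 — Apparent power: |S| = 0.7203 VA.
Step 10 — Power factor: PF = P/|S| = 0.9677 (leading).

(a) P = 0.697 W  (b) Q = -0.1816 VAR  (c) S = 0.7203 VA  (d) PF = 0.9677 (leading)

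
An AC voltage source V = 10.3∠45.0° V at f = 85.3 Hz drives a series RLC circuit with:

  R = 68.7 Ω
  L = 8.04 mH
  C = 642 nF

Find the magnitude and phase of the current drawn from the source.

Step 1 — Angular frequency: ω = 2π·f = 2π·85.3 = 536 rad/s.
Step 2 — Component impedances:
  R: Z = R = 68.7 Ω
  L: Z = jωL = j·536·0.00804 = 0 + j4.309 Ω
  C: Z = 1/(jωC) = -j/(ω·C) = 0 - j2906 Ω
Step 3 — Series combination: Z_total = R + L + C = 68.7 - j2902 Ω = 2903∠-88.6° Ω.
Step 4 — Source phasor: V = 10.3∠45.0° V = 7.283 + j7.283 V.
Step 5 — Ohm's law: I = V / Z_total = (7.283 + j7.283) / (68.7 - j2902) = -0.002449 + j0.002568 A.
Step 6 — Convert to polar: |I| = 0.003548 A, ∠I = 133.6°.

I = 0.003548∠133.6° A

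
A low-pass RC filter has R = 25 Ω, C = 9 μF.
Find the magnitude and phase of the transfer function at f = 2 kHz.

Step 1 — Angular frequency: ω = 2π·2000 = 1.257e+04 rad/s.
Step 2 — Transfer function: H(jω) = 1/(1 + jωRC).
Step 3 — Denominator: 1 + jωRC = 1 + j·1.257e+04·25·9e-06 = 1 + j2.827.
Step 4 — H = 0.1112 - j0.3144.
Step 5 — Magnitude: |H| = 0.3334 (-9.5 dB); phase: φ = -70.5°.

|H| = 0.3334 (-9.5 dB), φ = -70.5°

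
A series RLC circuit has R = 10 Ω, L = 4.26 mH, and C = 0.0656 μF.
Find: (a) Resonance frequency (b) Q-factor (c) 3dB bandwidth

Step 1 — Resonance: ω₀ = 1/√(LC) = 1/√(0.00426·6.56e-08) = 5.982e+04 rad/s.
Step 2 — f₀ = ω₀/(2π) = 9521 Hz.
Step 3 — Series Q: Q = ω₀L/R = 5.982e+04·0.00426/10 = 25.48.
Step 4 — Bandwidth: Δω = ω₀/Q = 2347 rad/s; BW = Δω/(2π) = 373.6 Hz.

(a) f₀ = 9521 Hz  (b) Q = 25.48  (c) BW = 373.6 Hz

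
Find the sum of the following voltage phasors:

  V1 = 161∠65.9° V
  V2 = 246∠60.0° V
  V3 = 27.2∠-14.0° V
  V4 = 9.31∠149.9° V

Step 1 — Convert each phasor to rectangular form:
  V1 = 161·(cos(65.9°) + j·sin(65.9°)) = 65.74 + j147 V
  V2 = 246·(cos(60.0°) + j·sin(60.0°)) = 123 + j213 V
  V3 = 27.2·(cos(-14.0°) + j·sin(-14.0°)) = 26.39 - j6.58 V
  V4 = 9.31·(cos(149.9°) + j·sin(149.9°)) = -8.055 + j4.669 V
Step 2 — Sum components: V_total = 207.1 + j358.1 V.
Step 3 — Convert to polar: |V_total| = 413.7 V, ∠V_total = 60.0°.

V_total = 413.7∠60.0° V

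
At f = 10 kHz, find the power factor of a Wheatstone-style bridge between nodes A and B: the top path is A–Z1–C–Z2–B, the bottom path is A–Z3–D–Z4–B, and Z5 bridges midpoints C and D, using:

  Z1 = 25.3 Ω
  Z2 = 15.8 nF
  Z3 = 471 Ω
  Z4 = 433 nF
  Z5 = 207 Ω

Step 1 — Angular frequency: ω = 2π·f = 2π·1e+04 = 6.283e+04 rad/s.
Step 2 — Component impedances:
  Z1: Z = R = 25.3 Ω
  Z2: Z = 1/(jωC) = -j/(ω·C) = 0 - j1007 Ω
  Z3: Z = R = 471 Ω
  Z4: Z = 1/(jωC) = -j/(ω·C) = 0 - j36.76 Ω
  Z5: Z = R = 207 Ω
Step 3 — Bridge requires nodal analysis (the Z5 bridge couples midpoints C and D, so the two paths cannot be reduced to a simple series/parallel combination). Setting node B to ground and injecting 1 A at node A, the 3-node admittance system at A, C, D solves to V_A = Z_AB = 143.6 - j52.2 Ω = 152.8∠-20.0° Ω.
Step 4 — Power factor: PF = cos(φ) = Re(Z)/|Z| = 143.65/152.84 = 0.9399.
Step 5 — Type: Im(Z) = -52.2 ⇒ leading (phase φ = -20.0°).

PF = 0.9399 (leading, φ = -20.0°)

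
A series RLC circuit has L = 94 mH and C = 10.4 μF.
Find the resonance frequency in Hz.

Step 1 — Resonance condition Im(Z)=0 gives ω₀ = 1/√(LC).
Step 2 — ω₀ = 1/√(0.094·1.04e-05) = 1011 rad/s.
Step 3 — f₀ = ω₀/(2π) = 161 Hz.

f₀ = 161 Hz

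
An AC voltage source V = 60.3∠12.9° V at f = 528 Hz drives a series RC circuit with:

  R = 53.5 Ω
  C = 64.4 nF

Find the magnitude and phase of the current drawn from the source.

Step 1 — Angular frequency: ω = 2π·f = 2π·528 = 3318 rad/s.
Step 2 — Component impedances:
  R: Z = R = 53.5 Ω
  C: Z = 1/(jωC) = -j/(ω·C) = 0 - j4681 Ω
Step 3 — Series combination: Z_total = R + C = 53.5 - j4681 Ω = 4681∠-89.3° Ω.
Step 4 — Source phasor: V = 60.3∠12.9° V = 58.78 + j13.46 V.
Step 5 — Ohm's law: I = V / Z_total = (58.78 + j13.46) / (53.5 - j4681) = -0.002732 + j0.01259 A.
Step 6 — Convert to polar: |I| = 0.01288 A, ∠I = 102.2°.

I = 0.01288∠102.2° A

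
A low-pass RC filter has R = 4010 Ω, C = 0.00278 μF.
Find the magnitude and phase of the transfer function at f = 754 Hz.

Step 1 — Angular frequency: ω = 2π·754 = 4738 rad/s.
Step 2 — Transfer function: H(jω) = 1/(1 + jωRC).
Step 3 — Denominator: 1 + jωRC = 1 + j·4738·4010·2.78e-09 = 1 + j0.05281.
Step 4 — H = 0.9972 - j0.05267.
Step 5 — Magnitude: |H| = 0.9986 (-0.0 dB); phase: φ = -3.0°.

|H| = 0.9986 (-0.0 dB), φ = -3.0°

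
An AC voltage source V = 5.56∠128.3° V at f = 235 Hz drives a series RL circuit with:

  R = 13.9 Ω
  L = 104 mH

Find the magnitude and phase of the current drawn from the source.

Step 1 — Angular frequency: ω = 2π·f = 2π·235 = 1477 rad/s.
Step 2 — Component impedances:
  R: Z = R = 13.9 Ω
  L: Z = jωL = j·1477·0.104 = 0 + j153.6 Ω
Step 3 — Series combination: Z_total = R + L = 13.9 + j153.6 Ω = 154.2∠84.8° Ω.
Step 4 — Source phasor: V = 5.56∠128.3° V = -3.446 + j4.363 V.
Step 5 — Ohm's law: I = V / Z_total = (-3.446 + j4.363) / (13.9 + j153.6) = 0.02617 + j0.02481 A.
Step 6 — Convert to polar: |I| = 0.03606 A, ∠I = 43.5°.

I = 0.03606∠43.5° A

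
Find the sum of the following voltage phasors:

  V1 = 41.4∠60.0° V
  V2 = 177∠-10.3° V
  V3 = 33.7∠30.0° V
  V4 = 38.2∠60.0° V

Step 1 — Convert each phasor to rectangular form:
  V1 = 41.4·(cos(60.0°) + j·sin(60.0°)) = 20.7 + j35.85 V
  V2 = 177·(cos(-10.3°) + j·sin(-10.3°)) = 174.1 - j31.65 V
  V3 = 33.7·(cos(30.0°) + j·sin(30.0°)) = 29.19 + j16.85 V
  V4 = 38.2·(cos(60.0°) + j·sin(60.0°)) = 19.1 + j33.08 V
Step 2 — Sum components: V_total = 243.1 + j54.14 V.
Step 3 — Convert to polar: |V_total| = 249.1 V, ∠V_total = 12.6°.

V_total = 249.1∠12.6° V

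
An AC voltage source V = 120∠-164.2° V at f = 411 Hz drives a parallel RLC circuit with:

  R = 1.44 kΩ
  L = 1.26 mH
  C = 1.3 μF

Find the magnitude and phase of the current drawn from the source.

Step 1 — Angular frequency: ω = 2π·f = 2π·411 = 2582 rad/s.
Step 2 — Component impedances:
  R: Z = R = 1440 Ω
  L: Z = jωL = j·2582·0.00126 = 0 + j3.254 Ω
  C: Z = 1/(jωC) = -j/(ω·C) = 0 - j297.9 Ω
Step 3 — Parallel combination: 1/Z_total = 1/R + 1/L + 1/C; Z_total = 0.007516 + j3.29 Ω = 3.29∠89.9° Ω.
Step 4 — Source phasor: V = 120∠-164.2° V = -115.5 - j32.67 V.
Step 5 — Ohm's law: I = V / Z_total = (-115.5 - j32.67) / (0.007516 + j3.29) = -10.01 + j35.08 A.
Step 6 — Convert to polar: |I| = 36.48 A, ∠I = 105.9°.

I = 36.48∠105.9° A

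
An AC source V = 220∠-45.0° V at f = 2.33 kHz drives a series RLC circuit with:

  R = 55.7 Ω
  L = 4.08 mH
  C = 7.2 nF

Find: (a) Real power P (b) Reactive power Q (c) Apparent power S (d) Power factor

Step 1 — Angular frequency: ω = 2π·f = 2π·2330 = 1.464e+04 rad/s.
Step 2 — Component impedances:
  R: Z = R = 55.7 Ω
  L: Z = jωL = j·1.464e+04·0.00408 = 0 + j59.73 Ω
  C: Z = 1/(jωC) = -j/(ω·C) = 0 - j9487 Ω
Step 3 — Series combination: Z_total = R + L + C = 55.7 - j9427 Ω = 9427∠-89.7° Ω.
Step 4 — Source phasor: V = 220∠-45.0° V = 155.6 - j155.6 V.
Step 5 — Current: I = V / Z = 0.0166 + j0.0164 A = 0.02334∠44.7° A.
Step 6 — Complex power: S = V·I* = 0.03033 - j5.134 VA.
Step 7 — Real power: P = Re(S) = 0.03033 W.
Step 8 — Reactive power: Q = Im(S) = -5.134 VAR.
Step 9 — Apparent power: |S| = 5.134 VA.
Step 10 — Power factor: PF = P/|S| = 0.005908 (leading).

(a) P = 0.03033 W  (b) Q = -5.134 VAR  (c) S = 5.134 VA  (d) PF = 0.005908 (leading)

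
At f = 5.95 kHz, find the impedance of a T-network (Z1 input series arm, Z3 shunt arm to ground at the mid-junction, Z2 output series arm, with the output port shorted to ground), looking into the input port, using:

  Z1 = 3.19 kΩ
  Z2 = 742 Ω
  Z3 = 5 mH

Step 1 — Angular frequency: ω = 2π·f = 2π·5950 = 3.738e+04 rad/s.
Step 2 — Component impedances:
  Z1: Z = R = 3190 Ω
  Z2: Z = R = 742 Ω
  Z3: Z = jωL = j·3.738e+04·0.005 = 0 + j186.9 Ω
Step 3 — With the output port shorted to ground, the output series arm Z2 runs from the junction to ground; the shunt arm Z3 also runs from the junction to ground. They appear in parallel: Z3 || Z2 = 44.28 + j175.8 Ω.
Step 4 — Series with input arm Z1: Z_in = Z1 + (Z3 || Z2) = 3234 + j175.8 Ω = 3239∠3.1° Ω.

Z = 3234 + j175.8 Ω = 3239∠3.1° Ω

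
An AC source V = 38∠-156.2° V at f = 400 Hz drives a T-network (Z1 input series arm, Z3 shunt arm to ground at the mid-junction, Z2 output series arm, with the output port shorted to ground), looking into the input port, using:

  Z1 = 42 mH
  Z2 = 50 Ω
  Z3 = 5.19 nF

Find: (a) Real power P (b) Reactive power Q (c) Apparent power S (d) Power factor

Step 1 — Angular frequency: ω = 2π·f = 2π·400 = 2513 rad/s.
Step 2 — Component impedances:
  Z1: Z = jωL = j·2513·0.042 = 0 + j105.6 Ω
  Z2: Z = R = 50 Ω
  Z3: Z = 1/(jωC) = -j/(ω·C) = 0 - j7.666e+04 Ω
Step 3 — With the output port shorted to ground, the output series arm Z2 runs from the junction to ground; the shunt arm Z3 also runs from the junction to ground. They appear in parallel: Z3 || Z2 = 50 - j0.03261 Ω.
Step 4 — Series with input arm Z1: Z_in = Z1 + (Z3 || Z2) = 50 + j105.5 Ω = 116.8∠64.6° Ω.
Step 5 — Source phasor: V = 38∠-156.2° V = -34.77 - j15.33 V.
Step 6 — Current: I = V / Z = -0.2462 + j0.2128 A = 0.3254∠139.2° A.
Step 7 — Complex power: S = V·I* = 5.295 + j11.18 VA.
Step 8 — Real power: P = Re(S) = 5.295 W.
Step 9 — Reactive power: Q = Im(S) = 11.18 VAR.
Step 10 — Apparent power: |S| = 12.37 VA.
Step 11 — Power factor: PF = P/|S| = 0.4282 (lagging).

(a) P = 5.295 W  (b) Q = 11.18 VAR  (c) S = 12.37 VA  (d) PF = 0.4282 (lagging)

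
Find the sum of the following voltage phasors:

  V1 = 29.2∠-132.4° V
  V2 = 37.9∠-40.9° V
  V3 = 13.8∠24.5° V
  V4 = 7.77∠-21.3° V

Step 1 — Convert each phasor to rectangular form:
  V1 = 29.2·(cos(-132.4°) + j·sin(-132.4°)) = -19.69 - j21.56 V
  V2 = 37.9·(cos(-40.9°) + j·sin(-40.9°)) = 28.65 - j24.81 V
  V3 = 13.8·(cos(24.5°) + j·sin(24.5°)) = 12.56 + j5.723 V
  V4 = 7.77·(cos(-21.3°) + j·sin(-21.3°)) = 7.239 - j2.822 V
Step 2 — Sum components: V_total = 28.75 - j43.48 V.
Step 3 — Convert to polar: |V_total| = 52.13 V, ∠V_total = -56.5°.

V_total = 52.13∠-56.5° V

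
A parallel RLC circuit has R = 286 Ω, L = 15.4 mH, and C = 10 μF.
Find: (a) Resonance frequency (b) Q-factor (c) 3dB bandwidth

Step 1 — Resonance: ω₀ = 1/√(LC) = 1/√(0.0154·1e-05) = 2548 rad/s.
Step 2 — f₀ = ω₀/(2π) = 405.6 Hz.
Step 3 — Parallel Q: Q = R/(ω₀L) = 286/(2548·0.0154) = 7.288.
Step 4 — Bandwidth: Δω = ω₀/Q = 349.7 rad/s; BW = Δω/(2π) = 55.65 Hz.

(a) f₀ = 405.6 Hz  (b) Q = 7.288  (c) BW = 55.65 Hz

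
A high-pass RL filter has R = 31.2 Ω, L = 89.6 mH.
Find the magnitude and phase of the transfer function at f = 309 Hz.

Step 1 — Angular frequency: ω = 2π·309 = 1942 rad/s.
Step 2 — Transfer function: H(jω) = jωL/(R + jωL).
Step 3 — Numerator jωL = j·174; denominator R + jωL = 31.2 + j174.
Step 4 — H = 0.9688 + j0.1738.
Step 5 — Magnitude: |H| = 0.9843 (-0.1 dB); phase: φ = 10.2°.

|H| = 0.9843 (-0.1 dB), φ = 10.2°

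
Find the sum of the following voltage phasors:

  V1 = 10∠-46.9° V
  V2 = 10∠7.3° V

Step 1 — Convert each phasor to rectangular form:
  V1 = 10·(cos(-46.9°) + j·sin(-46.9°)) = 6.833 - j7.302 V
  V2 = 10·(cos(7.3°) + j·sin(7.3°)) = 9.919 + j1.271 V
Step 2 — Sum components: V_total = 16.75 - j6.031 V.
Step 3 — Convert to polar: |V_total| = 17.8 V, ∠V_total = -19.8°.

V_total = 17.8∠-19.8° V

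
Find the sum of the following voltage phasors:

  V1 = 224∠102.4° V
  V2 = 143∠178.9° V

Step 1 — Convert each phasor to rectangular form:
  V1 = 224·(cos(102.4°) + j·sin(102.4°)) = -48.1 + j218.8 V
  V2 = 143·(cos(178.9°) + j·sin(178.9°)) = -143 + j2.745 V
Step 2 — Sum components: V_total = -191.1 + j221.5 V.
Step 3 — Convert to polar: |V_total| = 292.5 V, ∠V_total = 130.8°.

V_total = 292.5∠130.8° V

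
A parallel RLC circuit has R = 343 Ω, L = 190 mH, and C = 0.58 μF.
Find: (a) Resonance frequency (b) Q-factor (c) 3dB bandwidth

Step 1 — Resonance: ω₀ = 1/√(LC) = 1/√(0.19·5.8e-07) = 3012 rad/s.
Step 2 — f₀ = ω₀/(2π) = 479.4 Hz.
Step 3 — Parallel Q: Q = R/(ω₀L) = 343/(3012·0.19) = 0.5993.
Step 4 — Bandwidth: Δω = ω₀/Q = 5027 rad/s; BW = Δω/(2π) = 800 Hz.

(a) f₀ = 479.4 Hz  (b) Q = 0.5993  (c) BW = 800 Hz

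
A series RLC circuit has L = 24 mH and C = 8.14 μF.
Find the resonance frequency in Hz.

Step 1 — Resonance condition Im(Z)=0 gives ω₀ = 1/√(LC).
Step 2 — ω₀ = 1/√(0.024·8.14e-06) = 2262 rad/s.
Step 3 — f₀ = ω₀/(2π) = 360.1 Hz.

f₀ = 360.1 Hz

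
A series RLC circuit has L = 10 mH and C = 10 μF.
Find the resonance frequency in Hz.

Step 1 — Resonance condition Im(Z)=0 gives ω₀ = 1/√(LC).
Step 2 — ω₀ = 1/√(0.01·1e-05) = 3162 rad/s.
Step 3 — f₀ = ω₀/(2π) = 503.3 Hz.

f₀ = 503.3 Hz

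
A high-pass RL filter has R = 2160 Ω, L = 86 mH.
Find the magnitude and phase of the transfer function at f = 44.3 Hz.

Step 1 — Angular frequency: ω = 2π·44.3 = 278.3 rad/s.
Step 2 — Transfer function: H(jω) = jωL/(R + jωL).
Step 3 — Numerator jωL = j·23.94; denominator R + jωL = 2160 + j23.94.
Step 4 — H = 0.0001228 + j0.01108.
Step 5 — Magnitude: |H| = 0.01108 (-39.1 dB); phase: φ = 89.4°.

|H| = 0.01108 (-39.1 dB), φ = 89.4°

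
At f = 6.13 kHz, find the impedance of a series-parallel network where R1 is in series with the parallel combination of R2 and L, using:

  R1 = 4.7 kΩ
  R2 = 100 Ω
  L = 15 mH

Step 1 — Angular frequency: ω = 2π·f = 2π·6130 = 3.852e+04 rad/s.
Step 2 — Component impedances:
  R1: Z = R = 4700 Ω
  R2: Z = R = 100 Ω
  L: Z = jωL = j·3.852e+04·0.015 = 0 + j577.7 Ω
Step 3 — Parallel branch: R2 || L = 1/(1/R2 + 1/L) = 97.09 + j16.81 Ω.
Step 4 — Series with R1: Z_total = R1 + (R2 || L) = 4797 + j16.81 Ω = 4797∠0.2° Ω.

Z = 4797 + j16.81 Ω = 4797∠0.2° Ω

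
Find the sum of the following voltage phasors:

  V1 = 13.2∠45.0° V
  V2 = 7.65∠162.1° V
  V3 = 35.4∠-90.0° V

Step 1 — Convert each phasor to rectangular form:
  V1 = 13.2·(cos(45.0°) + j·sin(45.0°)) = 9.334 + j9.334 V
  V2 = 7.65·(cos(162.1°) + j·sin(162.1°)) = -7.28 + j2.351 V
  V3 = 35.4·(cos(-90.0°) + j·sin(-90.0°)) = 0 - j35.4 V
Step 2 — Sum components: V_total = 2.054 - j23.71 V.
Step 3 — Convert to polar: |V_total| = 23.8 V, ∠V_total = -85.0°.

V_total = 23.8∠-85.0° V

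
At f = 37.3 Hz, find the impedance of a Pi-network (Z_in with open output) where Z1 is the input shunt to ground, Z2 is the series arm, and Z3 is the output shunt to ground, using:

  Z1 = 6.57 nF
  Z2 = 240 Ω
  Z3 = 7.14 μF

Step 1 — Angular frequency: ω = 2π·f = 2π·37.3 = 234.4 rad/s.
Step 2 — Component impedances:
  Z1: Z = 1/(jωC) = -j/(ω·C) = 0 - j6.495e+05 Ω
  Z2: Z = R = 240 Ω
  Z3: Z = 1/(jωC) = -j/(ω·C) = 0 - j597.6 Ω
Step 3 — With open output, the series arm Z2 and the output shunt Z3 appear in series to ground: Z2 + Z3 = 240 - j597.6 Ω.
Step 4 — Parallel with input shunt Z1: Z_in = Z1 || (Z2 + Z3) = 239.6 - j597.1 Ω = 643.4∠-68.1° Ω.

Z = 239.6 - j597.1 Ω = 643.4∠-68.1° Ω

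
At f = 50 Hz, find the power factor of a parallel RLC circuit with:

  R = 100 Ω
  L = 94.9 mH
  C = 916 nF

Step 1 — Angular frequency: ω = 2π·f = 2π·50 = 314.2 rad/s.
Step 2 — Component impedances:
  R: Z = R = 100 Ω
  L: Z = jωL = j·314.2·0.0949 = 0 + j29.81 Ω
  C: Z = 1/(jωC) = -j/(ω·C) = 0 - j3475 Ω
Step 3 — Parallel combination: 1/Z_total = 1/R + 1/L + 1/C; Z_total = 8.293 + j27.58 Ω = 28.8∠73.3° Ω.
Step 4 — Power factor: PF = cos(φ) = Re(Z)/|Z| = 8.293/28.8 = 0.288.
Step 5 — Type: Im(Z) = 27.58 ⇒ lagging (phase φ = 73.3°).

PF = 0.288 (lagging, φ = 73.3°)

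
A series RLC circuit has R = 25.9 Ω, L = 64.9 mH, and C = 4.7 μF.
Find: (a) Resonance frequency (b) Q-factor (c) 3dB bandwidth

Step 1 — Resonance condition Im(Z)=0 gives ω₀ = 1/√(LC).
Step 2 — ω₀ = 1/√(0.0649·4.7e-06) = 1811 rad/s.
Step 3 — f₀ = ω₀/(2π) = 288.2 Hz.
Step 4 — Series Q: Q = ω₀L/R = 1811·0.0649/25.9 = 4.537.
Step 5 — 3dB bandwidth: Δω = ω₀/Q = 399.1 rad/s; BW = Δω/(2π) = 63.51 Hz.

(a) f₀ = 288.2 Hz  (b) Q = 4.537  (c) BW = 63.51 Hz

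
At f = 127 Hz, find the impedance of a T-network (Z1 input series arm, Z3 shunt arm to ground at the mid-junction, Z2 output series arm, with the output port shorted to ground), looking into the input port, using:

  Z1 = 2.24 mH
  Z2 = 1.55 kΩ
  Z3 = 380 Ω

Step 1 — Angular frequency: ω = 2π·f = 2π·127 = 798 rad/s.
Step 2 — Component impedances:
  Z1: Z = jωL = j·798·0.00224 = 0 + j1.787 Ω
  Z2: Z = R = 1550 Ω
  Z3: Z = R = 380 Ω
Step 3 — With the output port shorted to ground, the output series arm Z2 runs from the junction to ground; the shunt arm Z3 also runs from the junction to ground. They appear in parallel: Z3 || Z2 = 305.2 Ω.
Step 4 — Series with input arm Z1: Z_in = Z1 + (Z3 || Z2) = 305.2 + j1.787 Ω = 305.2∠0.3° Ω.

Z = 305.2 + j1.787 Ω = 305.2∠0.3° Ω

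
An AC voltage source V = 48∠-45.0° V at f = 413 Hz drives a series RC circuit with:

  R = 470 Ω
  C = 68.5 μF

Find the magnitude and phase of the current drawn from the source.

Step 1 — Angular frequency: ω = 2π·f = 2π·413 = 2595 rad/s.
Step 2 — Component impedances:
  R: Z = R = 470 Ω
  C: Z = 1/(jωC) = -j/(ω·C) = 0 - j5.626 Ω
Step 3 — Series combination: Z_total = R + C = 470 - j5.626 Ω = 470∠-0.7° Ω.
Step 4 — Source phasor: V = 48∠-45.0° V = 33.94 - j33.94 V.
Step 5 — Ohm's law: I = V / Z_total = (33.94 - j33.94) / (470 - j5.626) = 0.07307 - j0.07134 A.
Step 6 — Convert to polar: |I| = 0.1021 A, ∠I = -44.3°.

I = 0.1021∠-44.3° A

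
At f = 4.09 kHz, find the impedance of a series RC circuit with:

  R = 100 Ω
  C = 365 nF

Step 1 — Angular frequency: ω = 2π·f = 2π·4090 = 2.57e+04 rad/s.
Step 2 — Component impedances:
  R: Z = R = 100 Ω
  C: Z = 1/(jωC) = -j/(ω·C) = 0 - j106.6 Ω
Step 3 — Series combination: Z_total = R + C = 100 - j106.6 Ω = 146.2∠-46.8° Ω.

Z = 100 - j106.6 Ω = 146.2∠-46.8° Ω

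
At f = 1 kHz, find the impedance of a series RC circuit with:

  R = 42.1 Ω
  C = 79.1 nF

Step 1 — Angular frequency: ω = 2π·f = 2π·1000 = 6283 rad/s.
Step 2 — Component impedances:
  R: Z = R = 42.1 Ω
  C: Z = 1/(jωC) = -j/(ω·C) = 0 - j2012 Ω
Step 3 — Series combination: Z_total = R + C = 42.1 - j2012 Ω = 2013∠-88.8° Ω.

Z = 42.1 - j2012 Ω = 2013∠-88.8° Ω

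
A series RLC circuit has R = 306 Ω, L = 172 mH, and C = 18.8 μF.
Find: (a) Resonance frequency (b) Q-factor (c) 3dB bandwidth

Step 1 — Resonance: ω₀ = 1/√(LC) = 1/√(0.172·1.88e-05) = 556.1 rad/s.
Step 2 — f₀ = ω₀/(2π) = 88.51 Hz.
Step 3 — Series Q: Q = ω₀L/R = 556.1·0.172/306 = 0.3126.
Step 4 — Bandwidth: Δω = ω₀/Q = 1779 rad/s; BW = Δω/(2π) = 283.1 Hz.

(a) f₀ = 88.51 Hz  (b) Q = 0.3126  (c) BW = 283.1 Hz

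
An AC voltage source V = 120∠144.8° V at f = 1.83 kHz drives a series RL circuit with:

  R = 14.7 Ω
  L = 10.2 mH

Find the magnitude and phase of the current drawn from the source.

Step 1 — Angular frequency: ω = 2π·f = 2π·1830 = 1.15e+04 rad/s.
Step 2 — Component impedances:
  R: Z = R = 14.7 Ω
  L: Z = jωL = j·1.15e+04·0.0102 = 0 + j117.3 Ω
Step 3 — Series combination: Z_total = R + L = 14.7 + j117.3 Ω = 118.2∠82.9° Ω.
Step 4 — Source phasor: V = 120∠144.8° V = -98.06 + j69.17 V.
Step 5 — Ohm's law: I = V / Z_total = (-98.06 + j69.17) / (14.7 + j117.3) = 0.4775 + j0.8959 A.
Step 6 — Convert to polar: |I| = 1.015 A, ∠I = 61.9°.

I = 1.015∠61.9° A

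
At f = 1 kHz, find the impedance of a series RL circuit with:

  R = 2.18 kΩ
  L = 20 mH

Step 1 — Angular frequency: ω = 2π·f = 2π·1000 = 6283 rad/s.
Step 2 — Component impedances:
  R: Z = R = 2180 Ω
  L: Z = jωL = j·6283·0.02 = 0 + j125.7 Ω
Step 3 — Series combination: Z_total = R + L = 2180 + j125.7 Ω = 2184∠3.3° Ω.

Z = 2180 + j125.7 Ω = 2184∠3.3° Ω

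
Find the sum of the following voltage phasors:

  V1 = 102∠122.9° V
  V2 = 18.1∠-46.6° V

Step 1 — Convert each phasor to rectangular form:
  V1 = 102·(cos(122.9°) + j·sin(122.9°)) = -55.4 + j85.64 V
  V2 = 18.1·(cos(-46.6°) + j·sin(-46.6°)) = 12.44 - j13.15 V
Step 2 — Sum components: V_total = -42.97 + j72.49 V.
Step 3 — Convert to polar: |V_total| = 84.27 V, ∠V_total = 120.7°.

V_total = 84.27∠120.7° V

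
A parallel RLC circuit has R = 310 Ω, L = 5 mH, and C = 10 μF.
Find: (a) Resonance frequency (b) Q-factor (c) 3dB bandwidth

Step 1 — Resonance: ω₀ = 1/√(LC) = 1/√(0.005·1e-05) = 4472 rad/s.
Step 2 — f₀ = ω₀/(2π) = 711.8 Hz.
Step 3 — Parallel Q: Q = R/(ω₀L) = 310/(4472·0.005) = 13.86.
Step 4 — Bandwidth: Δω = ω₀/Q = 322.6 rad/s; BW = Δω/(2π) = 51.34 Hz.

(a) f₀ = 711.8 Hz  (b) Q = 13.86  (c) BW = 51.34 Hz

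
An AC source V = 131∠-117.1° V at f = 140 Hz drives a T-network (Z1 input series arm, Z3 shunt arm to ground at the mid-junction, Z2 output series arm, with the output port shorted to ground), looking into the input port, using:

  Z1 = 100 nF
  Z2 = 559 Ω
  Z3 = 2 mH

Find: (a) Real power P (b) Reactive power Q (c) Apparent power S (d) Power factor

Step 1 — Angular frequency: ω = 2π·f = 2π·140 = 879.6 rad/s.
Step 2 — Component impedances:
  Z1: Z = 1/(jωC) = -j/(ω·C) = 0 - j1.137e+04 Ω
  Z2: Z = R = 559 Ω
  Z3: Z = jωL = j·879.6·0.002 = 0 + j1.759 Ω
Step 3 — With the output port shorted to ground, the output series arm Z2 runs from the junction to ground; the shunt arm Z3 also runs from the junction to ground. They appear in parallel: Z3 || Z2 = 0.005537 + j1.759 Ω.
Step 4 — Series with input arm Z1: Z_in = Z1 + (Z3 || Z2) = 0.005537 - j1.137e+04 Ω = 1.137e+04∠-90.0° Ω.
Step 5 — Source phasor: V = 131∠-117.1° V = -59.68 - j116.6 V.
Step 6 — Current: I = V / Z = 0.01026 - j0.00525 A = 0.01153∠-27.1° A.
Step 7 — Complex power: S = V·I* = 7.354e-07 - j1.51 VA.
Step 8 — Real power: P = Re(S) = 7.354e-07 W.
Step 9 — Reactive power: Q = Im(S) = -1.51 VAR.
Step 10 — Apparent power: |S| = 1.51 VA.
Step 11 — Power factor: PF = P/|S| = 4.871e-07 (leading).

(a) P = 7.354e-07 W  (b) Q = -1.51 VAR  (c) S = 1.51 VA  (d) PF = 4.871e-07 (leading)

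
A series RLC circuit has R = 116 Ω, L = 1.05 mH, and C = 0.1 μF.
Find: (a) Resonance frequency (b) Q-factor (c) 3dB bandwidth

Step 1 — Resonance condition Im(Z)=0 gives ω₀ = 1/√(LC).
Step 2 — ω₀ = 1/√(0.00105·1e-07) = 9.759e+04 rad/s.
Step 3 — f₀ = ω₀/(2π) = 1.553e+04 Hz.
Step 4 — Series Q: Q = ω₀L/R = 9.759e+04·0.00105/116 = 0.8834.
Step 5 — 3dB bandwidth: Δω = ω₀/Q = 1.105e+05 rad/s; BW = Δω/(2π) = 1.758e+04 Hz.

(a) f₀ = 1.553e+04 Hz  (b) Q = 0.8834  (c) BW = 1.758e+04 Hz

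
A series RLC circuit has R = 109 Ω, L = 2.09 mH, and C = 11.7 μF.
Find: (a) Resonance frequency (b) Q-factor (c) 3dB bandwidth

Step 1 — Resonance: ω₀ = 1/√(LC) = 1/√(0.00209·1.17e-05) = 6395 rad/s.
Step 2 — f₀ = ω₀/(2π) = 1018 Hz.
Step 3 — Series Q: Q = ω₀L/R = 6395·0.00209/109 = 0.1226.
Step 4 — Bandwidth: Δω = ω₀/Q = 5.215e+04 rad/s; BW = Δω/(2π) = 8300 Hz.

(a) f₀ = 1018 Hz  (b) Q = 0.1226  (c) BW = 8300 Hz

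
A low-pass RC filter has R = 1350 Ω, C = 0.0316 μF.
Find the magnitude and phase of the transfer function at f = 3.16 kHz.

Step 1 — Angular frequency: ω = 2π·3160 = 1.985e+04 rad/s.
Step 2 — Transfer function: H(jω) = 1/(1 + jωRC).
Step 3 — Denominator: 1 + jωRC = 1 + j·1.985e+04·1350·3.16e-08 = 1 + j0.847.
Step 4 — H = 0.5823 - j0.4932.
Step 5 — Magnitude: |H| = 0.7631 (-2.3 dB); phase: φ = -40.3°.

|H| = 0.7631 (-2.3 dB), φ = -40.3°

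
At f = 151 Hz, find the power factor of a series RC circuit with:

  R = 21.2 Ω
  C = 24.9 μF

Step 1 — Angular frequency: ω = 2π·f = 2π·151 = 948.8 rad/s.
Step 2 — Component impedances:
  R: Z = R = 21.2 Ω
  C: Z = 1/(jωC) = -j/(ω·C) = 0 - j42.33 Ω
Step 3 — Series combination: Z_total = R + C = 21.2 - j42.33 Ω = 47.34∠-63.4° Ω.
Step 4 — Power factor: PF = cos(φ) = Re(Z)/|Z| = 21.2/47.34 = 0.4478.
Step 5 — Type: Im(Z) = -42.33 ⇒ leading (phase φ = -63.4°).

PF = 0.4478 (leading, φ = -63.4°)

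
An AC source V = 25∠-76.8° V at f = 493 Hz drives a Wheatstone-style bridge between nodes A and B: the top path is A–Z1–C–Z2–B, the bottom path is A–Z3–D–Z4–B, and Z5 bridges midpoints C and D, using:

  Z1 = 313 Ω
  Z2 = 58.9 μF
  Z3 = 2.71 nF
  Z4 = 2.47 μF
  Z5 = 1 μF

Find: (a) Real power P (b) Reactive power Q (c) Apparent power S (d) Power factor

Step 1 — Angular frequency: ω = 2π·f = 2π·493 = 3098 rad/s.
Step 2 — Component impedances:
  Z1: Z = R = 313 Ω
  Z2: Z = 1/(jωC) = -j/(ω·C) = 0 - j5.481 Ω
  Z3: Z = 1/(jωC) = -j/(ω·C) = 0 - j1.191e+05 Ω
  Z4: Z = 1/(jωC) = -j/(ω·C) = 0 - j130.7 Ω
  Z5: Z = 1/(jωC) = -j/(ω·C) = 0 - j322.8 Ω
Step 3 — Bridge requires nodal analysis (the Z5 bridge couples midpoints C and D, so the two paths cannot be reduced to a simple series/parallel combination). Setting node B to ground and injecting 1 A at node A, the 3-node admittance system at A, C, D solves to V_A = Z_AB = 313 - j6.237 Ω = 313∠-1.1° Ω.
Step 4 — Source phasor: V = 25∠-76.8° V = 5.709 - j24.34 V.
Step 5 — Current: I = V / Z = 0.01978 - j0.07737 A = 0.07986∠-75.7° A.
Step 6 — Complex power: S = V·I* = 1.996 - j0.03978 VA.
Step 7 — Real power: P = Re(S) = 1.996 W.
Step 8 — Reactive power: Q = Im(S) = -0.03978 VAR.
Step 9 — Apparent power: |S| = 1.997 VA.
Step 10 — Power factor: PF = P/|S| = 0.9998 (leading).

(a) P = 1.996 W  (b) Q = -0.03978 VAR  (c) S = 1.997 VA  (d) PF = 0.9998 (leading)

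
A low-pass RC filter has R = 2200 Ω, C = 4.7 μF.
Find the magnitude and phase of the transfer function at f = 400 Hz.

Step 1 — Angular frequency: ω = 2π·400 = 2513 rad/s.
Step 2 — Transfer function: H(jω) = 1/(1 + jωRC).
Step 3 — Denominator: 1 + jωRC = 1 + j·2513·2200·4.7e-06 = 1 + j25.99.
Step 4 — H = 0.001479 - j0.03842.
Step 5 — Magnitude: |H| = 0.03845 (-28.3 dB); phase: φ = -87.8°.

|H| = 0.03845 (-28.3 dB), φ = -87.8°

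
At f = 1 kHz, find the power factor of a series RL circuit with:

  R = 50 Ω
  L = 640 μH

Step 1 — Angular frequency: ω = 2π·f = 2π·1000 = 6283 rad/s.
Step 2 — Component impedances:
  R: Z = R = 50 Ω
  L: Z = jωL = j·6283·0.00064 = 0 + j4.021 Ω
Step 3 — Series combination: Z_total = R + L = 50 + j4.021 Ω = 50.16∠4.6° Ω.
Step 4 — Power factor: PF = cos(φ) = Re(Z)/|Z| = 50/50.16 = 0.9968.
Step 5 — Type: Im(Z) = 4.021 ⇒ lagging (phase φ = 4.6°).

PF = 0.9968 (lagging, φ = 4.6°)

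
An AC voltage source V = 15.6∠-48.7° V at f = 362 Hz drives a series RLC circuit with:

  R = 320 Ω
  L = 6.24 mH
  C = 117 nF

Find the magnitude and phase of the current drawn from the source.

Step 1 — Angular frequency: ω = 2π·f = 2π·362 = 2275 rad/s.
Step 2 — Component impedances:
  R: Z = R = 320 Ω
  L: Z = jωL = j·2275·0.00624 = 0 + j14.19 Ω
  C: Z = 1/(jωC) = -j/(ω·C) = 0 - j3758 Ω
Step 3 — Series combination: Z_total = R + L + C = 320 - j3744 Ω = 3757∠-85.1° Ω.
Step 4 — Source phasor: V = 15.6∠-48.7° V = 10.3 - j11.72 V.
Step 5 — Ohm's law: I = V / Z_total = (10.3 - j11.72) / (320 - j3744) = 0.003341 + j0.002465 A.
Step 6 — Convert to polar: |I| = 0.004152 A, ∠I = 36.4°.

I = 0.004152∠36.4° A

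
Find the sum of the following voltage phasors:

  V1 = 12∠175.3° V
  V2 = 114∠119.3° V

Step 1 — Convert each phasor to rectangular form:
  V1 = 12·(cos(175.3°) + j·sin(175.3°)) = -11.96 + j0.9833 V
  V2 = 114·(cos(119.3°) + j·sin(119.3°)) = -55.79 + j99.42 V
Step 2 — Sum components: V_total = -67.75 + j100.4 V.
Step 3 — Convert to polar: |V_total| = 121.1 V, ∠V_total = 124.0°.

V_total = 121.1∠124.0° V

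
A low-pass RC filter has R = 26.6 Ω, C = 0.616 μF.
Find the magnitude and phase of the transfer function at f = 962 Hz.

Step 1 — Angular frequency: ω = 2π·962 = 6044 rad/s.
Step 2 — Transfer function: H(jω) = 1/(1 + jωRC).
Step 3 — Denominator: 1 + jωRC = 1 + j·6044·26.6·6.16e-07 = 1 + j0.09904.
Step 4 — H = 0.9903 - j0.09808.
Step 5 — Magnitude: |H| = 0.9951 (-0.0 dB); phase: φ = -5.7°.

|H| = 0.9951 (-0.0 dB), φ = -5.7°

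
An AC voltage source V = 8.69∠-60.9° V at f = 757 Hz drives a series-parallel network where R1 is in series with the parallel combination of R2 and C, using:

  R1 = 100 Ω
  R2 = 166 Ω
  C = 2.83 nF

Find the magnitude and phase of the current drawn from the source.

Step 1 — Angular frequency: ω = 2π·f = 2π·757 = 4756 rad/s.
Step 2 — Component impedances:
  R1: Z = R = 100 Ω
  R2: Z = R = 166 Ω
  C: Z = 1/(jωC) = -j/(ω·C) = 0 - j7.429e+04 Ω
Step 3 — Parallel branch: R2 || C = 1/(1/R2 + 1/C) = 166 - j0.3709 Ω.
Step 4 — Series with R1: Z_total = R1 + (R2 || C) = 266 - j0.3709 Ω = 266∠-0.1° Ω.
Step 5 — Source phasor: V = 8.69∠-60.9° V = 4.226 - j7.593 V.
Step 6 — Ohm's law: I = V / Z_total = (4.226 - j7.593) / (266 - j0.3709) = 0.01593 - j0.02852 A.
Step 7 — Convert to polar: |I| = 0.03267 A, ∠I = -60.8°.

I = 0.03267∠-60.8° A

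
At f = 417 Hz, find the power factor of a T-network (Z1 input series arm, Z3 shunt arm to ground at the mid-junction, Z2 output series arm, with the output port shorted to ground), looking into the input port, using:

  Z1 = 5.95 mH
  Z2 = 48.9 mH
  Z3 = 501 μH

Step 1 — Angular frequency: ω = 2π·f = 2π·417 = 2620 rad/s.
Step 2 — Component impedances:
  Z1: Z = jωL = j·2620·0.00595 = 0 + j15.59 Ω
  Z2: Z = jωL = j·2620·0.0489 = 0 + j128.1 Ω
  Z3: Z = jωL = j·2620·0.000501 = 0 + j1.313 Ω
Step 3 — With the output port shorted to ground, the output series arm Z2 runs from the junction to ground; the shunt arm Z3 also runs from the junction to ground. They appear in parallel: Z3 || Z2 = 0 + j1.299 Ω.
Step 4 — Series with input arm Z1: Z_in = Z1 + (Z3 || Z2) = 0 + j16.89 Ω = 16.89∠90.0° Ω.
Step 5 — Power factor: PF = cos(φ) = Re(Z)/|Z| = 0/16.89 = 0.
Step 6 — Type: Im(Z) = 16.89 ⇒ lagging (phase φ = 90.0°).

PF = 0 (lagging, φ = 90.0°)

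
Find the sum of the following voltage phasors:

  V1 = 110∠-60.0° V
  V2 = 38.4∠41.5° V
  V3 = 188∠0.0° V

Step 1 — Convert each phasor to rectangular form:
  V1 = 110·(cos(-60.0°) + j·sin(-60.0°)) = 55 - j95.26 V
  V2 = 38.4·(cos(41.5°) + j·sin(41.5°)) = 28.76 + j25.44 V
  V3 = 188·(cos(0.0°) + j·sin(0.0°)) = 188 V
Step 2 — Sum components: V_total = 271.8 - j69.82 V.
Step 3 — Convert to polar: |V_total| = 280.6 V, ∠V_total = -14.4°.

V_total = 280.6∠-14.4° V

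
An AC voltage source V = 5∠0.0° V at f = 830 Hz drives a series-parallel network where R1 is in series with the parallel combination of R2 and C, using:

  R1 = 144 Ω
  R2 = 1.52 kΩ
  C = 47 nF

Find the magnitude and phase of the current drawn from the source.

Step 1 — Angular frequency: ω = 2π·f = 2π·830 = 5215 rad/s.
Step 2 — Component impedances:
  R1: Z = R = 144 Ω
  R2: Z = R = 1520 Ω
  C: Z = 1/(jωC) = -j/(ω·C) = 0 - j4080 Ω
Step 3 — Parallel branch: R2 || C = 1/(1/R2 + 1/C) = 1335 - j497.3 Ω.
Step 4 — Series with R1: Z_total = R1 + (R2 || C) = 1479 - j497.3 Ω = 1560∠-18.6° Ω.
Step 5 — Source phasor: V = 5∠0.0° V = 5 V.
Step 6 — Ohm's law: I = V / Z_total = (5) / (1479 - j497.3) = 0.003038 + j0.001022 A.
Step 7 — Convert to polar: |I| = 0.003205 A, ∠I = 18.6°.

I = 0.003205∠18.6° A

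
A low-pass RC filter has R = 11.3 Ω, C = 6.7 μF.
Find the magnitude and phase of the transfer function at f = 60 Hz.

Step 1 — Angular frequency: ω = 2π·60 = 377 rad/s.
Step 2 — Transfer function: H(jω) = 1/(1 + jωRC).
Step 3 — Denominator: 1 + jωRC = 1 + j·377·11.3·6.7e-06 = 1 + j0.02854.
Step 4 — H = 0.9992 - j0.02852.
Step 5 — Magnitude: |H| = 0.9996 (-0.0 dB); phase: φ = -1.6°.

|H| = 0.9996 (-0.0 dB), φ = -1.6°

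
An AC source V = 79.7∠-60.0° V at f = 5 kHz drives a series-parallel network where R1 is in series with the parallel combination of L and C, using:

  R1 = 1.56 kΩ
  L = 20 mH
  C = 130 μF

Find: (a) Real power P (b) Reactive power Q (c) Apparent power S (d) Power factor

Step 1 — Angular frequency: ω = 2π·f = 2π·5000 = 3.142e+04 rad/s.
Step 2 — Component impedances:
  R1: Z = R = 1560 Ω
  L: Z = jωL = j·3.142e+04·0.02 = 0 + j628.3 Ω
  C: Z = 1/(jωC) = -j/(ω·C) = 0 - j0.2449 Ω
Step 3 — Parallel branch: L || C = 1/(1/L + 1/C) = 0 - j0.2449 Ω.
Step 4 — Series with R1: Z_total = R1 + (L || C) = 1560 - j0.2449 Ω = 1560∠-0.0° Ω.
Step 5 — Source phasor: V = 79.7∠-60.0° V = 39.85 - j69.02 V.
Step 6 — Current: I = V / Z = 0.02555 - j0.04424 A = 0.05109∠-60.0° A.
Step 7 — Complex power: S = V·I* = 4.072 - j0.0006394 VA.
Step 8 — Real power: P = Re(S) = 4.072 W.
Step 9 — Reactive power: Q = Im(S) = -0.0006394 VAR.
Step 10 — Apparent power: |S| = 4.072 VA.
Step 11 — Power factor: PF = P/|S| = 1 (leading).

(a) P = 4.072 W  (b) Q = -0.0006394 VAR  (c) S = 4.072 VA  (d) PF = 1 (leading)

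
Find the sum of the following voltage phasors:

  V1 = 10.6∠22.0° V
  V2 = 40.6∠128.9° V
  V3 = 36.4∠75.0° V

Step 1 — Convert each phasor to rectangular form:
  V1 = 10.6·(cos(22.0°) + j·sin(22.0°)) = 9.828 + j3.971 V
  V2 = 40.6·(cos(128.9°) + j·sin(128.9°)) = -25.5 + j31.6 V
  V3 = 36.4·(cos(75.0°) + j·sin(75.0°)) = 9.421 + j35.16 V
Step 2 — Sum components: V_total = -6.246 + j70.73 V.
Step 3 — Convert to polar: |V_total| = 71 V, ∠V_total = 95.0°.

V_total = 71∠95.0° V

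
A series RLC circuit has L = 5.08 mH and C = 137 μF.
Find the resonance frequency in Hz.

Step 1 — Resonance condition Im(Z)=0 gives ω₀ = 1/√(LC).
Step 2 — ω₀ = 1/√(0.00508·0.000137) = 1199 rad/s.
Step 3 — f₀ = ω₀/(2π) = 190.8 Hz.

f₀ = 190.8 Hz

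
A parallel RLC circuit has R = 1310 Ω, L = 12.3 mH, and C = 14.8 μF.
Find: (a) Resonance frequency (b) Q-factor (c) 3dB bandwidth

Step 1 — Resonance: ω₀ = 1/√(LC) = 1/√(0.0123·1.48e-05) = 2344 rad/s.
Step 2 — f₀ = ω₀/(2π) = 373 Hz.
Step 3 — Parallel Q: Q = R/(ω₀L) = 1310/(2344·0.0123) = 45.44.
Step 4 — Bandwidth: Δω = ω₀/Q = 51.58 rad/s; BW = Δω/(2π) = 8.209 Hz.

(a) f₀ = 373 Hz  (b) Q = 45.44  (c) BW = 8.209 Hz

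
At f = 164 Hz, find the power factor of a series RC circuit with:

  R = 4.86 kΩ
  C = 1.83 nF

Step 1 — Angular frequency: ω = 2π·f = 2π·164 = 1030 rad/s.
Step 2 — Component impedances:
  R: Z = R = 4860 Ω
  C: Z = 1/(jωC) = -j/(ω·C) = 0 - j5.303e+05 Ω
Step 3 — Series combination: Z_total = R + C = 4860 - j5.303e+05 Ω = 5.303e+05∠-89.5° Ω.
Step 4 — Power factor: PF = cos(φ) = Re(Z)/|Z| = 4860/5.3033e+05 = 0.009164.
Step 5 — Type: Im(Z) = -5.303e+05 ⇒ leading (phase φ = -89.5°).

PF = 0.009164 (leading, φ = -89.5°)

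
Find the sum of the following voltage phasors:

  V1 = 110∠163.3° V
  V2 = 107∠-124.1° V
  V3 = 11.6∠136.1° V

Step 1 — Convert each phasor to rectangular form:
  V1 = 110·(cos(163.3°) + j·sin(163.3°)) = -105.4 + j31.61 V
  V2 = 107·(cos(-124.1°) + j·sin(-124.1°)) = -59.99 - j88.6 V
  V3 = 11.6·(cos(136.1°) + j·sin(136.1°)) = -8.358 + j8.043 V
Step 2 — Sum components: V_total = -173.7 - j48.95 V.
Step 3 — Convert to polar: |V_total| = 180.5 V, ∠V_total = -164.3°.

V_total = 180.5∠-164.3° V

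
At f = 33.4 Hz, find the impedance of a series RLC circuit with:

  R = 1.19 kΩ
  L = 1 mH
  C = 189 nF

Step 1 — Angular frequency: ω = 2π·f = 2π·33.4 = 209.9 rad/s.
Step 2 — Component impedances:
  R: Z = R = 1190 Ω
  L: Z = jωL = j·209.9·0.001 = 0 + j0.2099 Ω
  C: Z = 1/(jωC) = -j/(ω·C) = 0 - j2.521e+04 Ω
Step 3 — Series combination: Z_total = R + L + C = 1190 - j2.521e+04 Ω = 2.524e+04∠-87.3° Ω.

Z = 1190 - j2.521e+04 Ω = 2.524e+04∠-87.3° Ω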